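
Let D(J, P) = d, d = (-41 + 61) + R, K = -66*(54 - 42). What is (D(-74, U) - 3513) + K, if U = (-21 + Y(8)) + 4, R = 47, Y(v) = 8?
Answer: -4238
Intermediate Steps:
U = -9 (U = (-21 + 8) + 4 = -13 + 4 = -9)
K = -792 (K = -66*12 = -792)
d = 67 (d = (-41 + 61) + 47 = 20 + 47 = 67)
D(J, P) = 67
(D(-74, U) - 3513) + K = (67 - 3513) - 792 = -3446 - 792 = -4238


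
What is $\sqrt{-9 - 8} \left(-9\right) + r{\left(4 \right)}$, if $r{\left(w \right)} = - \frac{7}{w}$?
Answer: $- \frac{7}{4} - 9 i \sqrt{17} \approx -1.75 - 37.108 i$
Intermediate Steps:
$\sqrt{-9 - 8} \left(-9\right) + r{\left(4 \right)} = \sqrt{-9 - 8} \left(-9\right) - \frac{7}{4} = \sqrt{-17} \left(-9\right) - \frac{7}{4} = i \sqrt{17} \left(-9\right) - \frac{7}{4} = - 9 i \sqrt{17} - \frac{7}{4} = - \frac{7}{4} - 9 i \sqrt{17}$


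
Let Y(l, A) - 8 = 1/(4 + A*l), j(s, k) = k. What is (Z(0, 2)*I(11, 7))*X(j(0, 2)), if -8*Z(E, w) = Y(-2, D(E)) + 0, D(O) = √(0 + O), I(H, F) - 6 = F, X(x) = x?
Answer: -429/16 ≈ -26.813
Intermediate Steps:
I(H, F) = 6 + F
D(O) = √O
Y(l, A) = 8 + 1/(4 + A*l)
Z(E, w) = -(33 - 16*√E)/(8*(4 - 2*√E)) (Z(E, w) = -((33 + 8*√E*(-2))/(4 + √E*(-2)) + 0)/8 = -((33 - 16*√E)/(4 - 2*√E) + 0)/8 = -(33 - 16*√E)/(8*(4 - 2*√E)))
(Z(0, 2)*I(11, 7))*X(j(0, 2)) = (((-33/16 + √0)/(2 - √0))*(6 + 7))*2 = (((-33/16 + 0)/(2 - 1*0))*13)*2 = ((-33/16/(2 + 0))*13)*2 = ((-33/16/2)*13)*2 = (((½)*(-33/16))*13)*2 = -33/32*13*2 = -429/32*2 = -429/16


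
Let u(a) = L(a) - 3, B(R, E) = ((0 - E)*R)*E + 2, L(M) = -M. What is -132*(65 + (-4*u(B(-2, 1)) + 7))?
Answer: -13200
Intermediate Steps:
B(R, E) = 2 - R*E² (B(R, E) = ((-E)*R)*E + 2 = (-E*R)*E + 2 = -R*E² + 2 = 2 - R*E²)
u(a) = -3 - a (u(a) = -a - 3 = -3 - a)
-132*(65 + (-4*u(B(-2, 1)) + 7)) = -132*(65 + (-4*(-3 - (2 - 1*(-2)*1²)) + 7)) = -132*(65 + (-4*(-3 - (2 - 1*(-2)*1)) + 7)) = -132*(65 + (-4*(-3 - (2 + 2)) + 7)) = -132*(65 + (-4*(-3 - 1*4) + 7)) = -132*(65 + (-4*(-3 - 4) + 7)) = -132*(65 + (-4*(-7) + 7)) = -132*(65 + (28 + 7)) = -132*(65 + 35) = -132*100 = -13200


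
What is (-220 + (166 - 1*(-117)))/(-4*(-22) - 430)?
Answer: -7/38 ≈ -0.18421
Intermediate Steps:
(-220 + (166 - 1*(-117)))/(-4*(-22) - 430) = (-220 + (166 + 117))/(88 - 430) = (-220 + 283)/(-342) = 63*(-1/342) = -7/38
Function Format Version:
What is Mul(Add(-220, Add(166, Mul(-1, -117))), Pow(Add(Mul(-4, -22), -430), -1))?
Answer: Rational(-7, 38) ≈ -0.18421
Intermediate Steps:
Mul(Add(-220, Add(166, Mul(-1, -117))), Pow(Add(Mul(-4, -22), -430), -1)) = Mul(Add(-220, Add(166, 117)), Pow(Add(88, -430), -1)) = Mul(Add(-220, 283), Pow(-342, -1)) = Mul(63, Rational(-1, 342)) = Rational(-7, 38)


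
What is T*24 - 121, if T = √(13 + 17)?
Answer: -121 + 24*√30 ≈ 10.453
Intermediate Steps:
T = √30 ≈ 5.4772
T*24 - 121 = √30*24 - 121 = 24*√30 - 121 = -121 + 24*√30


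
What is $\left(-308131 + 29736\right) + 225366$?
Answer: $-53029$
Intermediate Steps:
$\left(-308131 + 29736\right) + 225366 = -278395 + 225366 = -53029$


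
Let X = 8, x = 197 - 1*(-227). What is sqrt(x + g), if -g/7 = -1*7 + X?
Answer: sqrt(417) ≈ 20.421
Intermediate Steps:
x = 424 (x = 197 + 227 = 424)
g = -7 (g = -7*(-1*7 + 8) = -7*(-7 + 8) = -7*1 = -7)
sqrt(x + g) = sqrt(424 - 7) = sqrt(417)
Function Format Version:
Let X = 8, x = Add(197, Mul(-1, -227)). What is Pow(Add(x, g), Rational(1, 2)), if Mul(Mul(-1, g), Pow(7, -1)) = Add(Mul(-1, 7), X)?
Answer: Pow(417, Rational(1, 2)) ≈ 20.421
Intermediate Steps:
x = 424 (x = Add(197, 227) = 424)
g = -7 (g = Mul(-7, Add(Mul(-1, 7), 8)) = Mul(-7, Add(-7, 8)) = Mul(-7, 1) = -7)
Pow(Add(x, g), Rational(1, 2)) = Pow(Add(424, -7), Rational(1, 2)) = Pow(417, Rational(1, 2))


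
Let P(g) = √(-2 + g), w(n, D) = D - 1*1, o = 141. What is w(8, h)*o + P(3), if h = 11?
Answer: 1411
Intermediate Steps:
w(n, D) = -1 + D (w(n, D) = D - 1 = -1 + D)
w(8, h)*o + P(3) = (-1 + 11)*141 + √(-2 + 3) = 10*141 + √1 = 1410 + 1 = 1411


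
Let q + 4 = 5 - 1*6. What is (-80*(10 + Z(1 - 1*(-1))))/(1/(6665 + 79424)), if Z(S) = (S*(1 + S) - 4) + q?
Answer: -48209840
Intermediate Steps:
q = -5 (q = -4 + (5 - 1*6) = -4 + (5 - 6) = -4 - 1 = -5)
Z(S) = -9 + S*(1 + S) (Z(S) = (S*(1 + S) - 4) - 5 = (-4 + S*(1 + S)) - 5 = -9 + S*(1 + S))
(-80*(10 + Z(1 - 1*(-1))))/(1/(6665 + 79424)) = (-80*(10 + (-9 + (1 - 1*(-1)) + (1 - 1*(-1))**2)))/(1/(6665 + 79424)) = (-80*(10 + (-9 + (1 + 1) + (1 + 1)**2)))/(1/86089) = (-80*(10 + (-9 + 2 + 2**2)))/(1/86089) = -80*(10 + (-9 + 2 + 4))*86089 = -80*(10 - 3)*86089 = -80*7*86089 = -560*86089 = -48209840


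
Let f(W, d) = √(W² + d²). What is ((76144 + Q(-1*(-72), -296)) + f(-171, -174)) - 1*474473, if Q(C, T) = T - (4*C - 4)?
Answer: -398909 + 3*√6613 ≈ -3.9867e+5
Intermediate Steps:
Q(C, T) = 4 + T - 4*C (Q(C, T) = T - (-4 + 4*C) = T + (4 - 4*C) = 4 + T - 4*C)
((76144 + Q(-1*(-72), -296)) + f(-171, -174)) - 1*474473 = ((76144 + (4 - 296 - (-4)*(-72))) + √((-171)² + (-174)²)) - 1*474473 = ((76144 + (4 - 296 - 4*72)) + √(29241 + 30276)) - 474473 = ((76144 + (4 - 296 - 288)) + √59517) - 474473 = ((76144 - 580) + 3*√6613) - 474473 = (75564 + 3*√6613) - 474473 = -398909 + 3*√6613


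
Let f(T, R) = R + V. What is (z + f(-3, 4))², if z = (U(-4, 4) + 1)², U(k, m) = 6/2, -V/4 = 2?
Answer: 144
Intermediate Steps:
V = -8 (V = -4*2 = -8)
f(T, R) = -8 + R (f(T, R) = R - 8 = -8 + R)
U(k, m) = 3 (U(k, m) = 6*(½) = 3)
z = 16 (z = (3 + 1)² = 4² = 16)
(z + f(-3, 4))² = (16 + (-8 + 4))² = (16 - 4)² = 12² = 144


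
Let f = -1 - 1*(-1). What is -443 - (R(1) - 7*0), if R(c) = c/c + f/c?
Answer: -444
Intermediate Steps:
f = 0 (f = -1 + 1 = 0)
R(c) = 1 (R(c) = c/c + 0/c = 1 + 0 = 1)
-443 - (R(1) - 7*0) = -443 - (1 - 7*0) = -443 - (1 + 0) = -443 - 1*1 = -443 - 1 = -444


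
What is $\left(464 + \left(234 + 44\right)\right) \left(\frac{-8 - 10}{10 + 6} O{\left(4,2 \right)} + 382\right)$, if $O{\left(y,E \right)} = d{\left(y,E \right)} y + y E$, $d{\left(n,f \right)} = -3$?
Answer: $286783$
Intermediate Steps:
$O{\left(y,E \right)} = - 3 y + E y$ ($O{\left(y,E \right)} = - 3 y + y E = - 3 y + E y$)
$\left(464 + \left(234 + 44\right)\right) \left(\frac{-8 - 10}{10 + 6} O{\left(4,2 \right)} + 382\right) = \left(464 + \left(234 + 44\right)\right) \left(\frac{-8 - 10}{10 + 6} \cdot 4 \left(-3 + 2\right) + 382\right) = \left(464 + 278\right) \left(- \frac{18}{16} \cdot 4 \left(-1\right) + 382\right) = 742 \left(\left(-18\right) \frac{1}{16} \left(-4\right) + 382\right) = 742 \left(\left(- \frac{9}{8}\right) \left(-4\right) + 382\right) = 742 \left(\frac{9}{2} + 382\right) = 742 \cdot \frac{773}{2} = 286783$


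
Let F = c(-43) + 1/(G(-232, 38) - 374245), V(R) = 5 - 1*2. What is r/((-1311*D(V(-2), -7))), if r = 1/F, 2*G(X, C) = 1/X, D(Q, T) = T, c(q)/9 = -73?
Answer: -57883227/348994705254979 ≈ -1.6586e-7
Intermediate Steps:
c(q) = -657 (c(q) = 9*(-73) = -657)
V(R) = 3 (V(R) = 5 - 2 = 3)
G(X, C) = 1/(2*X)
F = -114087840881/173649681 (F = -657 + 1/((½)/(-232) - 374245) = -657 + 1/((½)*(-1/232) - 374245) = -657 + 1/(-1/464 - 374245) = -657 + 1/(-173649681/464) = -657 - 464/173649681 = -114087840881/173649681 ≈ -657.00)
r = -173649681/114087840881 (r = 1/(-114087840881/173649681) = -173649681/114087840881 ≈ -0.0015221)
r/((-1311*D(V(-2), -7))) = -173649681/(114087840881*((-1311*(-7)))) = -173649681/114087840881/9177 = -173649681/114087840881*1/9177 = -57883227/348994705254979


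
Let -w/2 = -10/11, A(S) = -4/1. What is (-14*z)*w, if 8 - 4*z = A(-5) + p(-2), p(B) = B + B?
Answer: -1120/11 ≈ -101.82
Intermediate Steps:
A(S) = -4 (A(S) = -4*1 = -4)
p(B) = 2*B
w = 20/11 (w = -(-20)/11 = -2*(-10/11) = 20/11 ≈ 1.8182)
z = 4 (z = 2 - (-4 + 2*(-2))/4 = 2 - (-4 - 4)/4 = 2 - ¼*(-8) = 2 + 2 = 4)
(-14*z)*w = -14*4*(20/11) = -56*20/11 = -1120/11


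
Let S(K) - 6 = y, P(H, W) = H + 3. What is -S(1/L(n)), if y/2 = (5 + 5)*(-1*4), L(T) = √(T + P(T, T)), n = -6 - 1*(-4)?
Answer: 74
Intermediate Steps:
n = -2 (n = -6 + 4 = -2)
P(H, W) = 3 + H
L(T) = √(3 + 2*T) (L(T) = √(T + (3 + T)) = √(3 + 2*T))
y = -80 (y = 2*((5 + 5)*(-1*4)) = 2*(10*(-4)) = 2*(-40) = -80)
S(K) = -74 (S(K) = 6 - 80 = -74)
-S(1/L(n)) = -1*(-74) = 74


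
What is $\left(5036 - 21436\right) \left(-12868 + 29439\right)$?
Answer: $-271764400$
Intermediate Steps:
$\left(5036 - 21436\right) \left(-12868 + 29439\right) = \left(-16400\right) 16571 = -271764400$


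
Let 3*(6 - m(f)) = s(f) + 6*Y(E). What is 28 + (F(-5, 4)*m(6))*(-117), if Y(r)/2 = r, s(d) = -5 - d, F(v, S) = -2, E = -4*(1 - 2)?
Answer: -1454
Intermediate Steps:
E = 4 (E = -4*(-1) = 4)
Y(r) = 2*r
m(f) = -25/3 + f/3 (m(f) = 6 - ((-5 - f) + 6*(2*4))/3 = 6 - ((-5 - f) + 6*8)/3 = 6 - ((-5 - f) + 48)/3 = 6 - (43 - f)/3 = 6 + (-43/3 + f/3) = -25/3 + f/3)
28 + (F(-5, 4)*m(6))*(-117) = 28 - 2*(-25/3 + (⅓)*6)*(-117) = 28 - 2*(-25/3 + 2)*(-117) = 28 - 2*(-19/3)*(-117) = 28 + (38/3)*(-117) = 28 - 1482 = -1454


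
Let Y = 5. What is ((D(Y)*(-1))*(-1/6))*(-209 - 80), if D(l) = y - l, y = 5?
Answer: 0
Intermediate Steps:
D(l) = 5 - l
((D(Y)*(-1))*(-1/6))*(-209 - 80) = (((5 - 1*5)*(-1))*(-1/6))*(-209 - 80) = (((5 - 5)*(-1))*(-1*1/6))*(-289) = ((0*(-1))*(-1/6))*(-289) = (0*(-1/6))*(-289) = 0*(-289) = 0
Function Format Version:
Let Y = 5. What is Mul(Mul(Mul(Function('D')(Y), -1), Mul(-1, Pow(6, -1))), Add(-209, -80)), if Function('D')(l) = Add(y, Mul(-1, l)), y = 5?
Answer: 0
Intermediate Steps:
Function('D')(l) = Add(5, Mul(-1, l))
Mul(Mul(Mul(Function('D')(Y), -1), Mul(-1, Pow(6, -1))), Add(-209, -80)) = Mul(Mul(Mul(Add(5, Mul(-1, 5)), -1), Mul(-1, Pow(6, -1))), Add(-209, -80)) = Mul(Mul(Mul(Add(5, -5), -1), Mul(-1, Rational(1, 6))), -289) = Mul(Mul(Mul(0, -1), Rational(-1, 6)), -289) = Mul(Mul(0, Rational(-1, 6)), -289) = Mul(0, -289) = 0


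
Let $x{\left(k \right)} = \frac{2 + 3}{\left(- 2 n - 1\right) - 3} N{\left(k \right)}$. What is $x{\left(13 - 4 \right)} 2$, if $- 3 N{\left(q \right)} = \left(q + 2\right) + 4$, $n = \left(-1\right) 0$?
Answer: $\frac{25}{2} \approx 12.5$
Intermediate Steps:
$n = 0$
$N{\left(q \right)} = -2 - \frac{q}{3}$ ($N{\left(q \right)} = - \frac{\left(q + 2\right) + 4}{3} = - \frac{\left(2 + q\right) + 4}{3} = - \frac{6 + q}{3} = -2 - \frac{q}{3}$)
$x{\left(k \right)} = \frac{5}{2} + \frac{5 k}{12}$ ($x{\left(k \right)} = \frac{2 + 3}{\left(\left(-2\right) 0 - 1\right) - 3} \left(-2 - \frac{k}{3}\right) = \frac{5}{\left(0 - 1\right) - 3} \left(-2 - \frac{k}{3}\right) = \frac{5}{-1 - 3} \left(-2 - \frac{k}{3}\right) = \frac{5}{-4} \left(-2 - \frac{k}{3}\right) = 5 \left(- \frac{1}{4}\right) \left(-2 - \frac{k}{3}\right) = - \frac{5 \left(-2 - \frac{k}{3}\right)}{4} = \frac{5}{2} + \frac{5 k}{12}$)
$x{\left(13 - 4 \right)} 2 = \left(\frac{5}{2} + \frac{5 \left(13 - 4\right)}{12}\right) 2 = \left(\frac{5}{2} + \frac{5}{12} \cdot 9\right) 2 = \left(\frac{5}{2} + \frac{15}{4}\right) 2 = \frac{25}{4} \cdot 2 = \frac{25}{2}$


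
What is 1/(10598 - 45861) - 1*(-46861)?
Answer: 1652459442/35263 ≈ 46861.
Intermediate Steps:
1/(10598 - 45861) - 1*(-46861) = 1/(-35263) + 46861 = -1/35263 + 46861 = 1652459442/35263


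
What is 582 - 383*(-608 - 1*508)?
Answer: 428010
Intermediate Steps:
582 - 383*(-608 - 1*508) = 582 - 383*(-608 - 508) = 582 - 383*(-1116) = 582 + 427428 = 428010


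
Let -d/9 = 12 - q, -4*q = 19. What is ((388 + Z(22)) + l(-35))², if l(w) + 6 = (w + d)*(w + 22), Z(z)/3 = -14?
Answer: 121418361/16 ≈ 7.5886e+6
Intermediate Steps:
q = -19/4 (q = -¼*19 = -19/4 ≈ -4.7500)
Z(z) = -42 (Z(z) = 3*(-14) = -42)
d = -603/4 (d = -9*(12 - 1*(-19/4)) = -9*(12 + 19/4) = -9*67/4 = -603/4 ≈ -150.75)
l(w) = -6 + (22 + w)*(-603/4 + w) (l(w) = -6 + (w - 603/4)*(w + 22) = -6 + (-603/4 + w)*(22 + w) = -6 + (22 + w)*(-603/4 + w))
((388 + Z(22)) + l(-35))² = ((388 - 42) + (-6645/2 + (-35)² - 515/4*(-35)))² = (346 + (-6645/2 + 1225 + 18025/4))² = (346 + 9635/4)² = (11019/4)² = 121418361/16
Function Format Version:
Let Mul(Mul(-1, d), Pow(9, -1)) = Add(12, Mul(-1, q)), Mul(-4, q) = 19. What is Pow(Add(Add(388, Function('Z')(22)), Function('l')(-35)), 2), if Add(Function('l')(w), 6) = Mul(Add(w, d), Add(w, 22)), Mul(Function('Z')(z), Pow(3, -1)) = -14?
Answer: Rational(121418361, 16) ≈ 7.5886e+6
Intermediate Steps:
q = Rational(-19, 4) (q = Mul(Rational(-1, 4), 19) = Rational(-19, 4) ≈ -4.7500)
Function('Z')(z) = -42 (Function('Z')(z) = Mul(3, -14) = -42)
d = Rational(-603, 4) (d = Mul(-9, Add(12, Mul(-1, Rational(-19, 4)))) = Mul(-9, Add(12, Rational(19, 4))) = Mul(-9, Rational(67, 4)) = Rational(-603, 4) ≈ -150.75)
Function('l')(w) = Add(-6, Mul(Add(22, w), Add(Rational(-603, 4), w))) (Function('l')(w) = Add(-6, Mul(Add(w, Rational(-603, 4)), Add(w, 22))) = Add(-6, Mul(Add(Rational(-603, 4), w), Add(22, w))) = Add(-6, Mul(Add(22, w), Add(Rational(-603, 4), w))))
Pow(Add(Add(388, Function('Z')(22)), Function('l')(-35)), 2) = Pow(Add(Add(388, -42), Add(Rational(-6645, 2), Pow(-35, 2), Mul(Rational(-515, 4), -35))), 2) = Pow(Add(346, Add(Rational(-6645, 2), 1225, Rational(18025, 4))), 2) = Pow(Add(346, Rational(9635, 4)), 2) = Pow(Rational(11019, 4), 2) = Rational(121418361, 16)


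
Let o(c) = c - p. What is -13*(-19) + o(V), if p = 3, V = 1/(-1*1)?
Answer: 243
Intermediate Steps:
V = -1 (V = 1/(-1) = -1)
o(c) = -3 + c (o(c) = c - 1*3 = c - 3 = -3 + c)
-13*(-19) + o(V) = -13*(-19) + (-3 - 1) = 247 - 4 = 243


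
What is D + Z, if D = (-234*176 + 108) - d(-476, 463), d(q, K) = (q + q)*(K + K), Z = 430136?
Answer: 1270612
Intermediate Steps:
d(q, K) = 4*K*q (d(q, K) = (2*q)*(2*K) = 4*K*q)
D = 840476 (D = (-234*176 + 108) - 4*463*(-476) = (-41184 + 108) - 1*(-881552) = -41076 + 881552 = 840476)
D + Z = 840476 + 430136 = 1270612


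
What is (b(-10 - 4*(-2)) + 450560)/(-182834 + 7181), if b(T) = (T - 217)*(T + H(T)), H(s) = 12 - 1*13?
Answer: -451217/175653 ≈ -2.5688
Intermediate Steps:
H(s) = -1 (H(s) = 12 - 13 = -1)
b(T) = (-1 + T)*(-217 + T) (b(T) = (T - 217)*(T - 1) = (-217 + T)*(-1 + T) = (-1 + T)*(-217 + T))
(b(-10 - 4*(-2)) + 450560)/(-182834 + 7181) = ((217 + (-10 - 4*(-2))² - 218*(-10 - 4*(-2))) + 450560)/(-182834 + 7181) = ((217 + (-10 + 8)² - 218*(-10 + 8)) + 450560)/(-175653) = ((217 + (-2)² - 218*(-2)) + 450560)*(-1/175653) = ((217 + 4 + 436) + 450560)*(-1/175653) = (657 + 450560)*(-1/175653) = 451217*(-1/175653) = -451217/175653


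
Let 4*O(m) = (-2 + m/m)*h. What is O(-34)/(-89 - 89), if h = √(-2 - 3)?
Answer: I*√5/712 ≈ 0.0031405*I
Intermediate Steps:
h = I*√5 (h = √(-5) = I*√5 ≈ 2.2361*I)
O(m) = -I*√5/4 (O(m) = ((-2 + m/m)*(I*√5))/4 = ((-2 + 1)*(I*√5))/4 = (-I*√5)/4 = -I*√5/4)
O(-34)/(-89 - 89) = (-I*√5/4)/(-89 - 89) = -I*√5/4/(-178) = -I*√5/4*(-1/178) = I*√5/712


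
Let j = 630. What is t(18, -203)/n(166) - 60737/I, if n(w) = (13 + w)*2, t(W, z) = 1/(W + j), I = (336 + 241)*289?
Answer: -14089845455/38684027952 ≈ -0.36423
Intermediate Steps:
I = 166753 (I = 577*289 = 166753)
t(W, z) = 1/(630 + W) (t(W, z) = 1/(W + 630) = 1/(630 + W))
n(w) = 26 + 2*w
t(18, -203)/n(166) - 60737/I = 1/((630 + 18)*(26 + 2*166)) - 60737/166753 = 1/(648*(26 + 332)) - 60737*1/166753 = (1/648)/358 - 60737/166753 = (1/648)*(1/358) - 60737/166753 = 1/231984 - 60737/166753 = -14089845455/38684027952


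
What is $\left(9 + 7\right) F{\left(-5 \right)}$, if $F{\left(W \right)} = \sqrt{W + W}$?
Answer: $16 i \sqrt{10} \approx 50.596 i$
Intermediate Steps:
$F{\left(W \right)} = \sqrt{2} \sqrt{W}$ ($F{\left(W \right)} = \sqrt{2 W} = \sqrt{2} \sqrt{W}$)
$\left(9 + 7\right) F{\left(-5 \right)} = \left(9 + 7\right) \sqrt{2} \sqrt{-5} = 16 \sqrt{2} i \sqrt{5} = 16 i \sqrt{10}$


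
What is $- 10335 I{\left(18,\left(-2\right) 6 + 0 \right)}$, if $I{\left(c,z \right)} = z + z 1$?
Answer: $248040$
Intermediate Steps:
$I{\left(c,z \right)} = 2 z$ ($I{\left(c,z \right)} = z + z = 2 z$)
$- 10335 I{\left(18,\left(-2\right) 6 + 0 \right)} = - 10335 \cdot 2 \left(\left(-2\right) 6 + 0\right) = - 10335 \cdot 2 \left(-12 + 0\right) = - 10335 \cdot 2 \left(-12\right) = \left(-10335\right) \left(-24\right) = 248040$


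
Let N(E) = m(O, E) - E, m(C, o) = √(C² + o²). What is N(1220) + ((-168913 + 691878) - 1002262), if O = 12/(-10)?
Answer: -480517 + 2*√9302509/5 ≈ -4.7930e+5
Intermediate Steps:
O = -6/5 (O = 12*(-⅒) = -6/5 ≈ -1.2000)
N(E) = √(36/25 + E²) - E (N(E) = √((-6/5)² + E²) - E = √(36/25 + E²) - E)
N(1220) + ((-168913 + 691878) - 1002262) = (-1*1220 + √(36 + 25*1220²)/5) + ((-168913 + 691878) - 1002262) = (-1220 + √(36 + 25*1488400)/5) + (522965 - 1002262) = (-1220 + √(36 + 37210000)/5) - 479297 = (-1220 + √37210036/5) - 479297 = (-1220 + (2*√9302509)/5) - 479297 = (-1220 + 2*√9302509/5) - 479297 = -480517 + 2*√9302509/5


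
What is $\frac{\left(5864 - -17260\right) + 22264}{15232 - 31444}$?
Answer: $- \frac{1621}{579} \approx -2.7997$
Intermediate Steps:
$\frac{\left(5864 - -17260\right) + 22264}{15232 - 31444} = \frac{\left(5864 + 17260\right) + 22264}{-16212} = \left(23124 + 22264\right) \left(- \frac{1}{16212}\right) = 45388 \left(- \frac{1}{16212}\right) = - \frac{1621}{579}$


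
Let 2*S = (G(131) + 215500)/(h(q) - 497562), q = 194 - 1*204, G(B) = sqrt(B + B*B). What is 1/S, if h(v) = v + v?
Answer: -53614460500/11610058177 + 497582*sqrt(4323)/11610058177 ≈ -4.6151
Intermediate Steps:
G(B) = sqrt(B + B**2)
q = -10 (q = 194 - 204 = -10)
h(v) = 2*v
S = -53875/248791 - sqrt(4323)/497582 (S = ((sqrt(131*(1 + 131)) + 215500)/(2*(-10) - 497562))/2 = ((sqrt(131*132) + 215500)/(-20 - 497562))/2 = ((sqrt(17292) + 215500)/(-497582))/2 = ((2*sqrt(4323) + 215500)*(-1/497582))/2 = ((215500 + 2*sqrt(4323))*(-1/497582))/2 = (-107750/248791 - sqrt(4323)/248791)/2 = -53875/248791 - sqrt(4323)/497582 ≈ -0.21668)
1/S = 1/(-53875/248791 - sqrt(4323)/497582)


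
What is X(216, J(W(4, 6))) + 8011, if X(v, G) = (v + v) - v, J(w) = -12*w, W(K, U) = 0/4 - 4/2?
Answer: 8227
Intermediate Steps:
W(K, U) = -2 (W(K, U) = 0*(¼) - 4*½ = 0 - 2 = -2)
X(v, G) = v (X(v, G) = 2*v - v = v)
X(216, J(W(4, 6))) + 8011 = 216 + 8011 = 8227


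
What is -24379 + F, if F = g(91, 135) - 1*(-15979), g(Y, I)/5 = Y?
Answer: -7945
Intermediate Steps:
g(Y, I) = 5*Y
F = 16434 (F = 5*91 - 1*(-15979) = 455 + 15979 = 16434)
-24379 + F = -24379 + 16434 = -7945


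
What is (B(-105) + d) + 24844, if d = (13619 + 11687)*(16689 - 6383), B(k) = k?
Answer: 260828375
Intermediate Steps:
d = 260803636 (d = 25306*10306 = 260803636)
(B(-105) + d) + 24844 = (-105 + 260803636) + 24844 = 260803531 + 24844 = 260828375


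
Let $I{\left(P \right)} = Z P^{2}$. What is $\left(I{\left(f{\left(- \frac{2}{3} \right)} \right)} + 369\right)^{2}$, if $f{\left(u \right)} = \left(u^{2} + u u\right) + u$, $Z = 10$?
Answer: $\frac{895745041}{6561} \approx 1.3653 \cdot 10^{5}$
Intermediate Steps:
$f{\left(u \right)} = u + 2 u^{2}$ ($f{\left(u \right)} = \left(u^{2} + u^{2}\right) + u = 2 u^{2} + u = u + 2 u^{2}$)
$I{\left(P \right)} = 10 P^{2}$
$\left(I{\left(f{\left(- \frac{2}{3} \right)} \right)} + 369\right)^{2} = \left(10 \left(- \frac{2}{3} \left(1 + 2 \left(- \frac{2}{3}\right)\right)\right)^{2} + 369\right)^{2} = \left(10 \left(\left(-2\right) \frac{1}{3} \left(1 + 2 \left(\left(-2\right) \frac{1}{3}\right)\right)\right)^{2} + 369\right)^{2} = \left(10 \left(- \frac{2 \left(1 + 2 \left(- \frac{2}{3}\right)\right)}{3}\right)^{2} + 369\right)^{2} = \left(10 \left(- \frac{2 \left(1 - \frac{4}{3}\right)}{3}\right)^{2} + 369\right)^{2} = \left(10 \left(\left(- \frac{2}{3}\right) \left(- \frac{1}{3}\right)\right)^{2} + 369\right)^{2} = \left(10 \left(\frac{2}{9}\right)^{2} + 369\right)^{2} = \left(10 \cdot \frac{4}{81} + 369\right)^{2} = \left(\frac{40}{81} + 369\right)^{2} = \left(\frac{29929}{81}\right)^{2} = \frac{895745041}{6561}$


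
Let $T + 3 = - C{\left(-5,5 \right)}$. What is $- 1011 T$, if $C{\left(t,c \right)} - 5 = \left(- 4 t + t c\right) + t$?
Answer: $-2022$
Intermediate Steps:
$C{\left(t,c \right)} = 5 - 3 t + c t$ ($C{\left(t,c \right)} = 5 + \left(\left(- 4 t + t c\right) + t\right) = 5 + \left(\left(- 4 t + c t\right) + t\right) = 5 + \left(- 3 t + c t\right) = 5 - 3 t + c t$)
$T = 2$ ($T = -3 - \left(5 - -15 + 5 \left(-5\right)\right) = -3 - \left(5 + 15 - 25\right) = -3 - -5 = -3 + 5 = 2$)
$- 1011 T = \left(-1011\right) 2 = -2022$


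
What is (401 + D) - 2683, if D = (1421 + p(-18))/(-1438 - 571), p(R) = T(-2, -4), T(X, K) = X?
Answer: -4585957/2009 ≈ -2282.7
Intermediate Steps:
p(R) = -2
D = -1419/2009 (D = (1421 - 2)/(-1438 - 571) = 1419/(-2009) = 1419*(-1/2009) = -1419/2009 ≈ -0.70632)
(401 + D) - 2683 = (401 - 1419/2009) - 2683 = 804190/2009 - 2683 = -4585957/2009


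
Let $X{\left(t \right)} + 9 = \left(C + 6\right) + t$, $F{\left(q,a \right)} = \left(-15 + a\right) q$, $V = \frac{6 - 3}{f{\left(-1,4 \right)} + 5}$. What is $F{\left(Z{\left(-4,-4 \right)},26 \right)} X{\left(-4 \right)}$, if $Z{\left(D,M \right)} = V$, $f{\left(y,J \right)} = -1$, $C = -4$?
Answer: $- \frac{363}{4} \approx -90.75$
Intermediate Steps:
$V = \frac{3}{4}$ ($V = \frac{6 - 3}{-1 + 5} = \frac{3}{4} \approx 0.75$)
$Z{\left(D,M \right)} = \frac{3}{4}$
$F{\left(q,a \right)} = q \left(-15 + a\right)$
$X{\left(t \right)} = -7 + t$ ($X{\left(t \right)} = -9 + \left(\left(-4 + 6\right) + t\right) = -9 + \left(2 + t\right) = -7 + t$)
$F{\left(Z{\left(-4,-4 \right)},26 \right)} X{\left(-4 \right)} = \frac{3 \left(-15 + 26\right)}{4} \left(-7 - 4\right) = \frac{3}{4} \cdot 11 \left(-11\right) = \frac{33}{4} \left(-11\right) = - \frac{363}{4}$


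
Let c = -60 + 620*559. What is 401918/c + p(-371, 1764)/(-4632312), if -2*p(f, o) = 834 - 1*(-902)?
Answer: 116381897111/100324297140 ≈ 1.1601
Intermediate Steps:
p(f, o) = -868 (p(f, o) = -(834 - 1*(-902))/2 = -(834 + 902)/2 = -½*1736 = -868)
c = 346520 (c = -60 + 346580 = 346520)
401918/c + p(-371, 1764)/(-4632312) = 401918/346520 - 868/(-4632312) = 401918*(1/346520) - 868*(-1/4632312) = 200959/173260 + 217/1158078 = 116381897111/100324297140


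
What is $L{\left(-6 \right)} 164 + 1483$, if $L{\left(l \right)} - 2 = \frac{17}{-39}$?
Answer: $\frac{67841}{39} \approx 1739.5$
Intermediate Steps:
$L{\left(l \right)} = \frac{61}{39}$ ($L{\left(l \right)} = 2 + \frac{17}{-39} = 2 + 17 \left(- \frac{1}{39}\right) = 2 - \frac{17}{39} = \frac{61}{39}$)
$L{\left(-6 \right)} 164 + 1483 = \frac{61}{39} \cdot 164 + 1483 = \frac{10004}{39} + 1483 = \frac{67841}{39}$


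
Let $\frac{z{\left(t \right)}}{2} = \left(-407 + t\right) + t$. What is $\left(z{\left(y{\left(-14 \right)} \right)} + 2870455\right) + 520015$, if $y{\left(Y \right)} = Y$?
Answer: $3389600$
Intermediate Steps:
$z{\left(t \right)} = -814 + 4 t$ ($z{\left(t \right)} = 2 \left(\left(-407 + t\right) + t\right) = 2 \left(-407 + 2 t\right) = -814 + 4 t$)
$\left(z{\left(y{\left(-14 \right)} \right)} + 2870455\right) + 520015 = \left(\left(-814 + 4 \left(-14\right)\right) + 2870455\right) + 520015 = \left(\left(-814 - 56\right) + 2870455\right) + 520015 = \left(-870 + 2870455\right) + 520015 = 2869585 + 520015 = 3389600$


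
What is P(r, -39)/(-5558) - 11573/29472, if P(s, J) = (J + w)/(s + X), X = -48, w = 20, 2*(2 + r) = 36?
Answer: -64340233/163805376 ≈ -0.39278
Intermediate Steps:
r = 16 (r = -2 + (1/2)*36 = -2 + 18 = 16)
P(s, J) = (20 + J)/(-48 + s) (P(s, J) = (J + 20)/(s - 48) = (20 + J)/(-48 + s))
P(r, -39)/(-5558) - 11573/29472 = ((20 - 39)/(-48 + 16))/(-5558) - 11573/29472 = (-19/(-32))*(-1/5558) - 11573*1/29472 = -1/32*(-19)*(-1/5558) - 11573/29472 = (19/32)*(-1/5558) - 11573/29472 = -19/177856 - 11573/29472 = -64340233/163805376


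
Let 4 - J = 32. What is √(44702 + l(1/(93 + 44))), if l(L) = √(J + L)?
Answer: √(839011838 + 137*I*√525395)/137 ≈ 211.43 + 0.012512*I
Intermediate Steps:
J = -28 (J = 4 - 1*32 = 4 - 32 = -28)
l(L) = √(-28 + L)
√(44702 + l(1/(93 + 44))) = √(44702 + √(-28 + 1/(93 + 44))) = √(44702 + √(-28 + 1/137)) = √(44702 + √(-3835/137)) = √(44702 + I*√525395/137)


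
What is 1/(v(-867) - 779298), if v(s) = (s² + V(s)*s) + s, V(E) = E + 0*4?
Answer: 1/723213 ≈ 1.3827e-6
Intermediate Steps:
V(E) = E (V(E) = E + 0 = E)
v(s) = s + 2*s² (v(s) = (s² + s*s) + s = (s² + s²) + s = 2*s² + s = s + 2*s²)
1/(v(-867) - 779298) = 1/(-867*(1 + 2*(-867)) - 779298) = 1/(-867*(1 - 1734) - 779298) = 1/(-867*(-1733) - 779298) = 1/(1502511 - 779298) = 1/723213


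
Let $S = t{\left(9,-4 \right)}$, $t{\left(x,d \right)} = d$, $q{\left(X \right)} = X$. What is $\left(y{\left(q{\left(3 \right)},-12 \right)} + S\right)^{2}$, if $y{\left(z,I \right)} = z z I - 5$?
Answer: $13689$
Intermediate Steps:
$y{\left(z,I \right)} = -5 + I z^{2}$ ($y{\left(z,I \right)} = z^{2} I - 5 = I z^{2} - 5 = -5 + I z^{2}$)
$S = -4$
$\left(y{\left(q{\left(3 \right)},-12 \right)} + S\right)^{2} = \left(\left(-5 - 12 \cdot 3^{2}\right) - 4\right)^{2} = \left(\left(-5 - 108\right) - 4\right)^{2} = \left(-113 - 4\right)^{2} = \left(-117\right)^{2} = 13689$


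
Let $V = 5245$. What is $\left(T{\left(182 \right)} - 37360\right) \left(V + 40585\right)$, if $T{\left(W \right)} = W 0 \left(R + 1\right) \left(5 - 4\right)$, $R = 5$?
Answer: $-1712208800$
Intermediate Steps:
$T{\left(W \right)} = 0$ ($T{\left(W \right)} = W 0 \left(5 + 1\right) \left(5 - 4\right) = 0 \cdot 6 \cdot 1 = 0 \cdot 6 = 0$)
$\left(T{\left(182 \right)} - 37360\right) \left(V + 40585\right) = \left(0 - 37360\right) \left(5245 + 40585\right) = \left(-37360\right) 45830 = -1712208800$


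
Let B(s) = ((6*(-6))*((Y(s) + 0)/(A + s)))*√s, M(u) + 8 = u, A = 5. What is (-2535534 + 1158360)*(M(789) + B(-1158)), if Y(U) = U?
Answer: -1075572894 + 57411629712*I*√1158/1153 ≈ -1.0756e+9 + 1.6944e+9*I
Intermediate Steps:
M(u) = -8 + u
B(s) = -36*s^(3/2)/(5 + s) (B(s) = ((6*(-6))*((s + 0)/(5 + s)))*√s = (-36*s/(5 + s))*√s = -36*s^(3/2)/(5 + s))
(-2535534 + 1158360)*(M(789) + B(-1158)) = (-2535534 + 1158360)*((-8 + 789) - 36*(-1158)^(3/2)/(5 - 1158)) = -1377174*(781 - 36*(-1158*I*√1158)/(-1153)) = -1377174*(781 - 36*(-1158*I*√1158)*(-1/1153)) = -1377174*(781 - 41688*I*√1158/1153) = -1075572894 + 57411629712*I*√1158/1153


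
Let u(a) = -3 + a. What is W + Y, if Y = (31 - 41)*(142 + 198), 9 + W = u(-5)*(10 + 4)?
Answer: -3521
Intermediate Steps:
W = -121 (W = -9 + (-3 - 5)*(10 + 4) = -9 - 8*14 = -9 - 112 = -121)
Y = -3400 (Y = -10*340 = -3400)
W + Y = -121 - 3400 = -3521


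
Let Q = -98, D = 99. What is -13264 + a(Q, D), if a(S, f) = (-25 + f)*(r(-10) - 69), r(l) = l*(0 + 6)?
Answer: -22810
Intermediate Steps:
r(l) = 6*l (r(l) = l*6 = 6*l)
a(S, f) = 3225 - 129*f (a(S, f) = (-25 + f)*(6*(-10) - 69) = (-25 + f)*(-60 - 69) = (-25 + f)*(-129) = 3225 - 129*f)
-13264 + a(Q, D) = -13264 + (3225 - 129*99) = -13264 + (3225 - 12771) = -13264 - 9546 = -22810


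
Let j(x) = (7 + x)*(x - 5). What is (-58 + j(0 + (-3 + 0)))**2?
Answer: 8100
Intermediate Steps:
j(x) = (-5 + x)*(7 + x) (j(x) = (7 + x)*(-5 + x) = (-5 + x)*(7 + x))
(-58 + j(0 + (-3 + 0)))**2 = (-58 + (-35 + (0 + (-3 + 0))**2 + 2*(0 + (-3 + 0))))**2 = (-58 + (-35 + (0 - 3)**2 + 2*(0 - 3)))**2 = (-58 + (-35 + (-3)**2 + 2*(-3)))**2 = (-58 + (-35 + 9 - 6))**2 = (-58 - 32)**2 = (-90)**2 = 8100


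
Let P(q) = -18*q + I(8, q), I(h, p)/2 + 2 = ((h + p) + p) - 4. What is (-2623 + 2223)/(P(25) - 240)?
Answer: 200/293 ≈ 0.68259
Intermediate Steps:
I(h, p) = -12 + 2*h + 4*p (I(h, p) = -4 + 2*(((h + p) + p) - 4) = -4 + 2*((h + 2*p) - 4) = -4 + 2*(-4 + h + 2*p) = -4 + (-8 + 2*h + 4*p) = -12 + 2*h + 4*p)
P(q) = 4 - 14*q (P(q) = -18*q + (-12 + 2*8 + 4*q) = -18*q + (-12 + 16 + 4*q) = -18*q + (4 + 4*q) = 4 - 14*q)
(-2623 + 2223)/(P(25) - 240) = (-2623 + 2223)/((4 - 14*25) - 240) = -400/((4 - 350) - 240) = -400/(-346 - 240) = -400/(-586) = -400*(-1/586) = 200/293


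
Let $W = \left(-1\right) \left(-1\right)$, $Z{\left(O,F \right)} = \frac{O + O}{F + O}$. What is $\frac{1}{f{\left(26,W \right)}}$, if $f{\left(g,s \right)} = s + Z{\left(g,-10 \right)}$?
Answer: $\frac{4}{17} \approx 0.23529$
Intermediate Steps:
$Z{\left(O,F \right)} = \frac{2 O}{F + O}$
$W = 1$
$f{\left(g,s \right)} = s + \frac{2 g}{-10 + g}$
$\frac{1}{f{\left(26,W \right)}} = \frac{1}{\frac{1}{-10 + 26} \left(2 \cdot 26 + 1 \left(-10 + 26\right)\right)} = \frac{1}{\frac{1}{16} \left(52 + 1 \cdot 16\right)} = \frac{1}{\frac{1}{16} \left(52 + 16\right)} = \frac{1}{\frac{1}{16} \cdot 68} = \frac{1}{\frac{17}{4}} = \frac{4}{17}$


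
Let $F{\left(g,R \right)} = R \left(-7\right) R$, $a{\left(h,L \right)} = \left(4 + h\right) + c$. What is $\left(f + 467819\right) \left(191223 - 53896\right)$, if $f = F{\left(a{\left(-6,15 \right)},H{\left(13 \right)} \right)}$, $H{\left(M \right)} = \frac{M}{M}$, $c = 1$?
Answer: $64243218524$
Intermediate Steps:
$H{\left(M \right)} = 1$
$a{\left(h,L \right)} = 5 + h$ ($a{\left(h,L \right)} = \left(4 + h\right) + 1 = 5 + h$)
$F{\left(g,R \right)} = - 7 R^{2}$ ($F{\left(g,R \right)} = - 7 R R = - 7 R^{2}$)
$f = -7$ ($f = - 7 \cdot 1^{2} = \left(-7\right) 1 = -7$)
$\left(f + 467819\right) \left(191223 - 53896\right) = \left(-7 + 467819\right) \left(191223 - 53896\right) = 467812 \cdot 137327 = 64243218524$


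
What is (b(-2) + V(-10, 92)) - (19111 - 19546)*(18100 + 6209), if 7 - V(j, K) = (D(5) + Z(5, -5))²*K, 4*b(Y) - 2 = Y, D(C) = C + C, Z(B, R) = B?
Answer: 10553722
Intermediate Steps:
D(C) = 2*C
b(Y) = ½ + Y/4
V(j, K) = 7 - 225*K (V(j, K) = 7 - (2*5 + 5)²*K = 7 - (10 + 5)²*K = 7 - 15²*K = 7 - 225*K)
(b(-2) + V(-10, 92)) - (19111 - 19546)*(18100 + 6209) = ((½ + (¼)*(-2)) + (7 - 225*92)) - (19111 - 19546)*(18100 + 6209) = ((½ - ½) + (7 - 20700)) - (-435)*24309 = (0 - 20693) - 1*(-10574415) = -20693 + 10574415 = 10553722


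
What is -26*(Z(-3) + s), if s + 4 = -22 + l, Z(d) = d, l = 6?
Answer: 598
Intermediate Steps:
s = -20 (s = -4 + (-22 + 6) = -4 - 16 = -20)
-26*(Z(-3) + s) = -26*(-3 - 20) = -26*(-23) = 598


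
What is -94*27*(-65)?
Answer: 164970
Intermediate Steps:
-94*27*(-65) = -2538*(-65) = 164970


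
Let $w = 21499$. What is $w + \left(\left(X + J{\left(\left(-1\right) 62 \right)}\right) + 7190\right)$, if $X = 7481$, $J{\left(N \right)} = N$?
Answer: $36108$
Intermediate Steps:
$w + \left(\left(X + J{\left(\left(-1\right) 62 \right)}\right) + 7190\right) = 21499 + \left(\left(7481 - 62\right) + 7190\right) = 21499 + \left(7419 + 7190\right) = 21499 + 14609 = 36108$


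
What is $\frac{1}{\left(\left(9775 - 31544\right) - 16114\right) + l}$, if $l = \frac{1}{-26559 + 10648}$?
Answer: $- \frac{15911}{602756414} \approx -2.6397 \cdot 10^{-5}$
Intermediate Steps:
$l = - \frac{1}{15911}$ ($l = \frac{1}{-15911} = - \frac{1}{15911} \approx -6.285 \cdot 10^{-5}$)
$\frac{1}{\left(\left(9775 - 31544\right) - 16114\right) + l} = \frac{1}{\left(\left(9775 - 31544\right) - 16114\right) - \frac{1}{15911}} = \frac{1}{\left(-21769 - 16114\right) - \frac{1}{15911}} = \frac{1}{-37883 - \frac{1}{15911}} = \frac{1}{- \frac{602756414}{15911}} = - \frac{15911}{602756414}$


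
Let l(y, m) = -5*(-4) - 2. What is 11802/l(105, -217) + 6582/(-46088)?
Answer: 45317675/69132 ≈ 655.52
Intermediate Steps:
l(y, m) = 18 (l(y, m) = 20 - 2 = 18)
11802/l(105, -217) + 6582/(-46088) = 11802/18 + 6582/(-46088) = 11802*(1/18) + 6582*(-1/46088) = 1967/3 - 3291/23044 = 45317675/69132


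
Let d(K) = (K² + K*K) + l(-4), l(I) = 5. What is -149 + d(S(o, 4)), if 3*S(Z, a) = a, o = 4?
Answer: -1264/9 ≈ -140.44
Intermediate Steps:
S(Z, a) = a/3
d(K) = 5 + 2*K² (d(K) = (K² + K*K) + 5 = (K² + K²) + 5 = 2*K² + 5 = 5 + 2*K²)
-149 + d(S(o, 4)) = -149 + (5 + 2*((⅓)*4)²) = -149 + (5 + 2*(4/3)²) = -149 + (5 + 2*(16/9)) = -149 + (5 + 32/9) = -149 + 77/9 = -1264/9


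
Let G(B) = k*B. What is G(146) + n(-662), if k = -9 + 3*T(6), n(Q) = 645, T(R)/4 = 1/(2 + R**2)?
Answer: -11835/19 ≈ -622.89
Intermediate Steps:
T(R) = 4/(2 + R**2)
k = -165/19 (k = -9 + 3*(4/(2 + 6**2)) = -9 + 3*(4/(2 + 36)) = -9 + 3*(4/38) = -9 + 3*(4*(1/38)) = -9 + 3*(2/19) = -9 + 6/19 = -165/19 ≈ -8.6842)
G(B) = -165*B/19
G(146) + n(-662) = -165/19*146 + 645 = -24090/19 + 645 = -11835/19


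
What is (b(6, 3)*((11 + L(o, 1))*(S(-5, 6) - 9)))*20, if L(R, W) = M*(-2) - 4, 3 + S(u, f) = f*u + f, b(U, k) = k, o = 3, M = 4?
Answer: 2160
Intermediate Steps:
S(u, f) = -3 + f + f*u (S(u, f) = -3 + (f*u + f) = -3 + (f + f*u) = -3 + f + f*u)
L(R, W) = -12 (L(R, W) = 4*(-2) - 4 = -8 - 4 = -12)
(b(6, 3)*((11 + L(o, 1))*(S(-5, 6) - 9)))*20 = (3*((11 - 12)*((-3 + 6 + 6*(-5)) - 9)))*20 = (3*(-((-3 + 6 - 30) - 9)))*20 = (3*(-(-27 - 9)))*20 = (3*(-1*(-36)))*20 = (3*36)*20 = 108*20 = 2160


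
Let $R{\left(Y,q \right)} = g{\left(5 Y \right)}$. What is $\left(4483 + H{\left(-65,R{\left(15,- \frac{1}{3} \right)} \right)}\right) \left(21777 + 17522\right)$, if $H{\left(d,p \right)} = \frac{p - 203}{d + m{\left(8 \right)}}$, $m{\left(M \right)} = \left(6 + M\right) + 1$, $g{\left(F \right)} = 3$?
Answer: $176334613$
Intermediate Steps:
$m{\left(M \right)} = 7 + M$
$R{\left(Y,q \right)} = 3$
$H{\left(d,p \right)} = \frac{-203 + p}{15 + d}$ ($H{\left(d,p \right)} = \frac{p - 203}{d + \left(7 + 8\right)} = \frac{-203 + p}{d + 15} = \frac{-203 + p}{15 + d}$)
$\left(4483 + H{\left(-65,R{\left(15,- \frac{1}{3} \right)} \right)}\right) \left(21777 + 17522\right) = \left(4483 + \frac{-203 + 3}{15 - 65}\right) \left(21777 + 17522\right) = \left(4483 + \frac{1}{-50} \left(-200\right)\right) 39299 = \left(4483 - -4\right) 39299 = \left(4483 + 4\right) 39299 = 4487 \cdot 39299 = 176334613$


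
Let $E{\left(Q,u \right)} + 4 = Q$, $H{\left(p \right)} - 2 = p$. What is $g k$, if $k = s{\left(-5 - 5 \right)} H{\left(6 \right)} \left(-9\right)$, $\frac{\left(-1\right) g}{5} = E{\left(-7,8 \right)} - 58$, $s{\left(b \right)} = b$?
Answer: $248400$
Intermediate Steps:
$H{\left(p \right)} = 2 + p$
$E{\left(Q,u \right)} = -4 + Q$
$g = 345$ ($g = - 5 \left(\left(-4 - 7\right) - 58\right) = - 5 \left(-11 - 58\right) = \left(-5\right) \left(-69\right) = 345$)
$k = 720$ ($k = \left(-5 - 5\right) \left(2 + 6\right) \left(-9\right) = \left(-10\right) 8 \left(-9\right) = \left(-80\right) \left(-9\right) = 720$)
$g k = 345 \cdot 720 = 248400$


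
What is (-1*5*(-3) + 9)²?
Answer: 576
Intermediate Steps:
(-1*5*(-3) + 9)² = (-5*(-3) + 9)² = (15 + 9)² = 24² = 576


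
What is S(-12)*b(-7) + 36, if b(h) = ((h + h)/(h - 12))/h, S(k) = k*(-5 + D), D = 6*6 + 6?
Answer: 1572/19 ≈ 82.737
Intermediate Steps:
D = 42 (D = 36 + 6 = 42)
S(k) = 37*k (S(k) = k*(-5 + 42) = k*37 = 37*k)
b(h) = 2/(-12 + h) (b(h) = ((2*h)/(-12 + h))/h = (2*h/(-12 + h))/h = 2/(-12 + h))
S(-12)*b(-7) + 36 = (37*(-12))*(2/(-12 - 7)) + 36 = -888/(-19) + 36 = -888*(-1)/19 + 36 = -444*(-2/19) + 36 = 888/19 + 36 = 1572/19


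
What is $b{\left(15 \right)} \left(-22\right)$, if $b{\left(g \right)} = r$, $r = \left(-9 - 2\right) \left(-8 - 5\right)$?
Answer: $-3146$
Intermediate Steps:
$r = 143$ ($r = \left(-11\right) \left(-13\right) = 143$)
$b{\left(g \right)} = 143$
$b{\left(15 \right)} \left(-22\right) = 143 \left(-22\right) = -3146$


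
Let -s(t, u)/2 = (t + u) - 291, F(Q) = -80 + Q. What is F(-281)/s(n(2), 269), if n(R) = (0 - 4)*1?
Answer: -361/52 ≈ -6.9423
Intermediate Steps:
n(R) = -4 (n(R) = -4*1 = -4)
s(t, u) = 582 - 2*t - 2*u (s(t, u) = -2*((t + u) - 291) = -2*(-291 + t + u) = 582 - 2*t - 2*u)
F(-281)/s(n(2), 269) = (-80 - 281)/(582 - 2*(-4) - 2*269) = -361/(582 + 8 - 538) = -361/52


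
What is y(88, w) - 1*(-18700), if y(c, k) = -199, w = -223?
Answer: 18501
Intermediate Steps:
y(88, w) - 1*(-18700) = -199 - 1*(-18700) = -199 + 18700 = 18501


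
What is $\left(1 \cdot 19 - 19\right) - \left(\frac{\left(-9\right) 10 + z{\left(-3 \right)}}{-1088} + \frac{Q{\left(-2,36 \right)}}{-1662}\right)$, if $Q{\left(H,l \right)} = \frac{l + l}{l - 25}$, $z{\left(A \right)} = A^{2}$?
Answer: $- \frac{233751}{3315136} \approx -0.07051$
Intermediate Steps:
$Q{\left(H,l \right)} = \frac{2 l}{-25 + l}$
$\left(1 \cdot 19 - 19\right) - \left(\frac{\left(-9\right) 10 + z{\left(-3 \right)}}{-1088} + \frac{Q{\left(-2,36 \right)}}{-1662}\right) = \left(1 \cdot 19 - 19\right) - \left(\frac{\left(-9\right) 10 + \left(-3\right)^{2}}{-1088} + \frac{2 \cdot 36 \frac{1}{-25 + 36}}{-1662}\right) = \left(19 - 19\right) - \left(\left(-90 + 9\right) \left(- \frac{1}{1088}\right) + 2 \cdot 36 \cdot \frac{1}{11} \left(- \frac{1}{1662}\right)\right) = 0 - \left(\left(-81\right) \left(- \frac{1}{1088}\right) + 2 \cdot 36 \cdot \frac{1}{11} \left(- \frac{1}{1662}\right)\right) = 0 - \left(\frac{81}{1088} + \frac{72}{11} \left(- \frac{1}{1662}\right)\right) = 0 - \left(\frac{81}{1088} - \frac{12}{3047}\right) = 0 - \frac{233751}{3315136} = - \frac{233751}{3315136}$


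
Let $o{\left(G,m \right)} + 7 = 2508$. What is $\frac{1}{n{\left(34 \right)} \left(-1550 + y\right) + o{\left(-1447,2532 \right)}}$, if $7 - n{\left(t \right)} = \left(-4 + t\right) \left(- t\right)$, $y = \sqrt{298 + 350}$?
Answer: $- \frac{529783}{841782259803} - \frac{2054 \sqrt{2}}{280594086601} \approx -6.3971 \cdot 10^{-7}$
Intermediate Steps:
$y = 18 \sqrt{2}$ ($y = \sqrt{648} = 18 \sqrt{2} \approx 25.456$)
$n{\left(t \right)} = 7 + t \left(-4 + t\right)$ ($n{\left(t \right)} = 7 - \left(-4 + t\right) \left(- t\right) = 7 - - t \left(-4 + t\right) = 7 + t \left(-4 + t\right)$)
$o{\left(G,m \right)} = 2501$ ($o{\left(G,m \right)} = -7 + 2508 = 2501$)
$\frac{1}{n{\left(34 \right)} \left(-1550 + y\right) + o{\left(-1447,2532 \right)}} = \frac{1}{\left(7 + 34^{2} - 136\right) \left(-1550 + 18 \sqrt{2}\right) + 2501} = \frac{1}{\left(7 + 1156 - 136\right) \left(-1550 + 18 \sqrt{2}\right) + 2501} = \frac{1}{1027 \left(-1550 + 18 \sqrt{2}\right) + 2501} = \frac{1}{\left(-1591850 + 18486 \sqrt{2}\right) + 2501} = \frac{1}{-1589349 + 18486 \sqrt{2}}$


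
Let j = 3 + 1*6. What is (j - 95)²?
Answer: 7396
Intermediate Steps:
j = 9 (j = 3 + 6 = 9)
(j - 95)² = (9 - 95)² = (-86)² = 7396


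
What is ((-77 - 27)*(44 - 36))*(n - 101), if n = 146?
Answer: -37440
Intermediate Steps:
((-77 - 27)*(44 - 36))*(n - 101) = ((-77 - 27)*(44 - 36))*(146 - 101) = -104*8*45 = -832*45 = -37440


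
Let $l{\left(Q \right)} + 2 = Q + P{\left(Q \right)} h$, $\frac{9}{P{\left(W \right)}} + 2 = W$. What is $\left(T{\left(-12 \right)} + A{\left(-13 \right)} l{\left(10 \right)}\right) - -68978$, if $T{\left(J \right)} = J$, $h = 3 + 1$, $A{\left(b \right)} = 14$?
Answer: $69141$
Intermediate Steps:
$h = 4$
$P{\left(W \right)} = \frac{9}{-2 + W}$
$l{\left(Q \right)} = -2 + Q + \frac{36}{-2 + Q}$ ($l{\left(Q \right)} = -2 + \left(Q + \frac{9}{-2 + Q} 4\right) = -2 + \left(Q + \frac{36}{-2 + Q}\right) = -2 + Q + \frac{36}{-2 + Q}$)
$\left(T{\left(-12 \right)} + A{\left(-13 \right)} l{\left(10 \right)}\right) - -68978 = \left(-12 + 14 \left(-2 + 10 + \frac{36}{-2 + 10}\right)\right) - -68978 = \left(-12 + 14 \left(-2 + 10 + \frac{36}{8}\right)\right) + 68978 = \left(-12 + 14 \left(-2 + 10 + 36 \cdot \frac{1}{8}\right)\right) + 68978 = \left(-12 + 14 \left(-2 + 10 + \frac{9}{2}\right)\right) + 68978 = \left(-12 + 14 \cdot \frac{25}{2}\right) + 68978 = \left(-12 + 175\right) + 68978 = 163 + 68978 = 69141$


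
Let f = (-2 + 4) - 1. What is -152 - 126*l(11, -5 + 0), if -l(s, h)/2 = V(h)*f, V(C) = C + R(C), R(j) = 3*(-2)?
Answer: -2924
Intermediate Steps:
R(j) = -6
V(C) = -6 + C (V(C) = C - 6 = -6 + C)
f = 1 (f = 2 - 1 = 1)
l(s, h) = 12 - 2*h (l(s, h) = -2*(-6 + h) = 12 - 2*h)
-152 - 126*l(11, -5 + 0) = -152 - 126*(12 - 2*(-5 + 0)) = -152 - 126*(12 - 2*(-5)) = -152 - 126*(12 + 10) = -152 - 126*22 = -152 - 2772 = -2924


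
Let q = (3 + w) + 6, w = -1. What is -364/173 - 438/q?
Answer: -39343/692 ≈ -56.854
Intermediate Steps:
q = 8 (q = (3 - 1) + 6 = 2 + 6 = 8)
-364/173 - 438/q = -364/173 - 438/8 = -364*1/173 - 438*⅛ = -364/173 - 219/4 = -39343/692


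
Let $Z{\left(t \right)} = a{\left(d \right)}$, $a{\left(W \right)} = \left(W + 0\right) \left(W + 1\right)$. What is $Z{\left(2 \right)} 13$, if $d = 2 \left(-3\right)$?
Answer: $390$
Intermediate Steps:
$d = -6$
$a{\left(W \right)} = W \left(1 + W\right)$
$Z{\left(t \right)} = 30$ ($Z{\left(t \right)} = - 6 \left(1 - 6\right) = \left(-6\right) \left(-5\right) = 30$)
$Z{\left(2 \right)} 13 = 30 \cdot 13 = 390$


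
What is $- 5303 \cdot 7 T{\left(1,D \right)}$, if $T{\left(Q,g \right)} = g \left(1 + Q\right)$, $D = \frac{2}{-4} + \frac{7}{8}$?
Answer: $- \frac{111363}{4} \approx -27841.0$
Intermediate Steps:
$D = \frac{3}{8}$ ($D = 2 \left(- \frac{1}{4}\right) + 7 \cdot \frac{1}{8} = - \frac{1}{2} + \frac{7}{8} = \frac{3}{8} \approx 0.375$)
$- 5303 \cdot 7 T{\left(1,D \right)} = - 5303 \cdot 7 \frac{3 \left(1 + 1\right)}{8} = - 5303 \cdot 7 \cdot \frac{3}{8} \cdot 2 = - 5303 \cdot 7 \cdot \frac{3}{4} = \left(-5303\right) \frac{21}{4} = - \frac{111363}{4}$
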